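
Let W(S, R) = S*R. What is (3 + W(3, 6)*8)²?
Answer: 21609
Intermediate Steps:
W(S, R) = R*S
(3 + W(3, 6)*8)² = (3 + (6*3)*8)² = (3 + 18*8)² = (3 + 144)² = 147² = 21609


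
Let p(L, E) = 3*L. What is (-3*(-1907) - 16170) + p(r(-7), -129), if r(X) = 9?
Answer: -10422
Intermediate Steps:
(-3*(-1907) - 16170) + p(r(-7), -129) = (-3*(-1907) - 16170) + 3*9 = (5721 - 16170) + 27 = -10449 + 27 = -10422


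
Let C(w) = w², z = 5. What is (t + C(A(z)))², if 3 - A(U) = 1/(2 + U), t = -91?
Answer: 16475481/2401 ≈ 6861.9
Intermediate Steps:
A(U) = 3 - 1/(2 + U)
(t + C(A(z)))² = (-91 + ((5 + 3*5)/(2 + 5))²)² = (-91 + ((5 + 15)/7)²)² = (-91 + ((⅐)*20)²)² = (-91 + (20/7)²)² = (-91 + 400/49)² = (-4059/49)² = 16475481/2401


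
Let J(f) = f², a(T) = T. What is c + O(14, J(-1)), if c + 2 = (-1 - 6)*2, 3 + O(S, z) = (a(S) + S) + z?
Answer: 10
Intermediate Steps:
O(S, z) = -3 + z + 2*S (O(S, z) = -3 + ((S + S) + z) = -3 + (2*S + z) = -3 + (z + 2*S) = -3 + z + 2*S)
c = -16 (c = -2 + (-1 - 6)*2 = -2 - 7*2 = -2 - 14 = -16)
c + O(14, J(-1)) = -16 + (-3 + (-1)² + 2*14) = -16 + (-3 + 1 + 28) = -16 + 26 = 10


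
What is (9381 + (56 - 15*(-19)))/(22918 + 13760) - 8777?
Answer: -160956542/18339 ≈ -8776.7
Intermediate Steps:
(9381 + (56 - 15*(-19)))/(22918 + 13760) - 8777 = (9381 + (56 + 285))/36678 - 8777 = (9381 + 341)*(1/36678) - 8777 = 9722*(1/36678) - 8777 = 4861/18339 - 8777 = -160956542/18339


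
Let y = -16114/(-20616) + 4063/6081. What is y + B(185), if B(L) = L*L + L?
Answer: 719003705567/20894316 ≈ 34411.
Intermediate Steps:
B(L) = L + L**2 (B(L) = L**2 + L = L + L**2)
y = 30292007/20894316 (y = -16114*(-1/20616) + 4063*(1/6081) = 8057/10308 + 4063/6081 = 30292007/20894316 ≈ 1.4498)
y + B(185) = 30292007/20894316 + 185*(1 + 185) = 30292007/20894316 + 185*186 = 30292007/20894316 + 34410 = 719003705567/20894316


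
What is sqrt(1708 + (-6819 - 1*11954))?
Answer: I*sqrt(17065) ≈ 130.63*I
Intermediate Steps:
sqrt(1708 + (-6819 - 1*11954)) = sqrt(1708 + (-6819 - 11954)) = sqrt(1708 - 18773) = sqrt(-17065) = I*sqrt(17065)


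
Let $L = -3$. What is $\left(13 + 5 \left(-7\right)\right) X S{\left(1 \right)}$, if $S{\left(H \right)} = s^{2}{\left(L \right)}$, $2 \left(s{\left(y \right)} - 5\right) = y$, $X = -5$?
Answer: $\frac{2695}{2} \approx 1347.5$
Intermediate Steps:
$s{\left(y \right)} = 5 + \frac{y}{2}$
$S{\left(H \right)} = \frac{49}{4}$ ($S{\left(H \right)} = \left(5 + \frac{1}{2} \left(-3\right)\right)^{2} = \left(5 - \frac{3}{2}\right)^{2} = \left(\frac{7}{2}\right)^{2} = \frac{49}{4}$)
$\left(13 + 5 \left(-7\right)\right) X S{\left(1 \right)} = \left(13 + 5 \left(-7\right)\right) \left(\left(-5\right) \frac{49}{4}\right) = \left(13 - 35\right) \left(- \frac{245}{4}\right) = \left(-22\right) \left(- \frac{245}{4}\right) = \frac{2695}{2}$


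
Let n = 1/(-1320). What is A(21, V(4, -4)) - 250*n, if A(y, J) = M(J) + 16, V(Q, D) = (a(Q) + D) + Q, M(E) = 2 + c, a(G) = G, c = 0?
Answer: 2401/132 ≈ 18.189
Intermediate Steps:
M(E) = 2 (M(E) = 2 + 0 = 2)
V(Q, D) = D + 2*Q (V(Q, D) = (Q + D) + Q = (D + Q) + Q = D + 2*Q)
A(y, J) = 18 (A(y, J) = 2 + 16 = 18)
n = -1/1320 ≈ -0.00075758
A(21, V(4, -4)) - 250*n = 18 - 250*(-1/1320) = 18 + 25/132 = 2401/132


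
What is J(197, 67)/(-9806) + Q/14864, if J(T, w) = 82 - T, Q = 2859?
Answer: 14872357/72878192 ≈ 0.20407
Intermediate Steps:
J(197, 67)/(-9806) + Q/14864 = (82 - 1*197)/(-9806) + 2859/14864 = (82 - 197)*(-1/9806) + 2859*(1/14864) = -115*(-1/9806) + 2859/14864 = 115/9806 + 2859/14864 = 14872357/72878192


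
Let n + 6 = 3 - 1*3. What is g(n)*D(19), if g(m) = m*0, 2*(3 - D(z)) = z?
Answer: 0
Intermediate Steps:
n = -6 (n = -6 + (3 - 1*3) = -6 + (3 - 3) = -6 + 0 = -6)
D(z) = 3 - z/2
g(m) = 0
g(n)*D(19) = 0*(3 - ½*19) = 0*(3 - 19/2) = 0*(-13/2) = 0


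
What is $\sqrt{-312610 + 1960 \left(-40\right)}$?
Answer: $i \sqrt{391010} \approx 625.31 i$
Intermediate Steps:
$\sqrt{-312610 + 1960 \left(-40\right)} = \sqrt{-312610 - 78400} = \sqrt{-391010} = i \sqrt{391010}$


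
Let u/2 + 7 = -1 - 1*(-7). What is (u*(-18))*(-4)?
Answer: -144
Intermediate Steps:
u = -2 (u = -14 + 2*(-1 - 1*(-7)) = -14 + 2*(-1 + 7) = -14 + 2*6 = -14 + 12 = -2)
(u*(-18))*(-4) = -2*(-18)*(-4) = 36*(-4) = -144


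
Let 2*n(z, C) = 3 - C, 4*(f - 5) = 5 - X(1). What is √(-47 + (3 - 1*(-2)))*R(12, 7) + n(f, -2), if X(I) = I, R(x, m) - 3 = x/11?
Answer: 5/2 + 45*I*√42/11 ≈ 2.5 + 26.512*I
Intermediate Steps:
R(x, m) = 3 + x/11
f = 6 (f = 5 + (5 - 1*1)/4 = 5 + (5 - 1)/4 = 5 + (¼)*4 = 5 + 1 = 6)
n(z, C) = 3/2 - C/2 (n(z, C) = (3 - C)/2 = 3/2 - C/2)
√(-47 + (3 - 1*(-2)))*R(12, 7) + n(f, -2) = √(-47 + (3 - 1*(-2)))*(3 + (1/11)*12) + (3/2 - ½*(-2)) = √(-47 + (3 + 2))*(3 + 12/11) + (3/2 + 1) = √(-47 + 5)*(45/11) + 5/2 = √(-42)*(45/11) + 5/2 = (I*√42)*(45/11) + 5/2 = 45*I*√42/11 + 5/2 = 5/2 + 45*I*√42/11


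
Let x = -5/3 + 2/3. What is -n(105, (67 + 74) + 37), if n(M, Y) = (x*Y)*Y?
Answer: 31684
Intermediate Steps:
x = -1 (x = -5*⅓ + 2*(⅓) = -5/3 + ⅔ = -1)
n(M, Y) = -Y² (n(M, Y) = (-Y)*Y = -Y²)
-n(105, (67 + 74) + 37) = -(-1)*((67 + 74) + 37)² = -(-1)*(141 + 37)² = -(-1)*178² = -(-1)*31684 = -1*(-31684) = 31684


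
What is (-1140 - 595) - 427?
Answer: -2162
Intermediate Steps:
(-1140 - 595) - 427 = -1735 - 427 = -2162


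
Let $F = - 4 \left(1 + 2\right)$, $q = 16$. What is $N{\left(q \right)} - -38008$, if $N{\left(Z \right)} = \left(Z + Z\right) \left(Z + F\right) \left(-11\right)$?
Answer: $36600$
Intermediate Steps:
$F = -12$ ($F = \left(-4\right) 3 = -12$)
$N{\left(Z \right)} = - 22 Z \left(-12 + Z\right)$ ($N{\left(Z \right)} = \left(Z + Z\right) \left(Z - 12\right) \left(-11\right) = 2 Z \left(-12 + Z\right) \left(-11\right) = - 22 Z \left(-12 + Z\right)$)
$N{\left(q \right)} - -38008 = 22 \cdot 16 \left(12 - 16\right) - -38008 = 22 \cdot 16 \left(12 - 16\right) + 38008 = 22 \cdot 16 \left(-4\right) + 38008 = -1408 + 38008 = 36600$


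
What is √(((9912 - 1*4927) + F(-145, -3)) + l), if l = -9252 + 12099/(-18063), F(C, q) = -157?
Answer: I*√17822786853/2007 ≈ 66.518*I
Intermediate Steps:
l = -55710325/6021 (l = -9252 + 12099*(-1/18063) = -9252 - 4033/6021 = -55710325/6021 ≈ -9252.7)
√(((9912 - 1*4927) + F(-145, -3)) + l) = √(((9912 - 1*4927) - 157) - 55710325/6021) = √(((9912 - 4927) - 157) - 55710325/6021) = √((4985 - 157) - 55710325/6021) = √(4828 - 55710325/6021) = √(-26640937/6021) = I*√17822786853/2007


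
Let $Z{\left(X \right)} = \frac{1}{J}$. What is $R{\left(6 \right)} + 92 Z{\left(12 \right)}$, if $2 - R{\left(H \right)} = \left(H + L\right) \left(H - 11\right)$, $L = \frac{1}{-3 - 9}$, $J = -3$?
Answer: $\frac{11}{12} \approx 0.91667$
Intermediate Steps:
$L = - \frac{1}{12}$ ($L = \frac{1}{-12} = - \frac{1}{12} \approx -0.083333$)
$R{\left(H \right)} = 2 - \left(-11 + H\right) \left(- \frac{1}{12} + H\right)$ ($R{\left(H \right)} = 2 - \left(H - \frac{1}{12}\right) \left(H - 11\right) = 2 - \left(- \frac{1}{12} + H\right) \left(-11 + H\right) = 2 - \left(-11 + H\right) \left(- \frac{1}{12} + H\right)$)
$Z{\left(X \right)} = - \frac{1}{3}$ ($Z{\left(X \right)} = \frac{1}{-3} = - \frac{1}{3}$)
$R{\left(6 \right)} + 92 Z{\left(12 \right)} = \left(\frac{13}{12} - 6^{2} + \frac{133}{12} \cdot 6\right) + 92 \left(- \frac{1}{3}\right) = \left(\frac{13}{12} - 36 + \frac{133}{2}\right) - \frac{92}{3} = \frac{379}{12} - \frac{92}{3} = \frac{11}{12}$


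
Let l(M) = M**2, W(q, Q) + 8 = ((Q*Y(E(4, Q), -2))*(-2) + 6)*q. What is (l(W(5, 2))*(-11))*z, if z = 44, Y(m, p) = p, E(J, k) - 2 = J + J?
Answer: -1860496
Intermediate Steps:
E(J, k) = 2 + 2*J (E(J, k) = 2 + (J + J) = 2 + 2*J)
W(q, Q) = -8 + q*(6 + 4*Q) (W(q, Q) = -8 + ((Q*(-2))*(-2) + 6)*q = -8 + (-2*Q*(-2) + 6)*q = -8 + (4*Q + 6)*q = -8 + (6 + 4*Q)*q = -8 + q*(6 + 4*Q))
(l(W(5, 2))*(-11))*z = ((-8 + 6*5 + 4*2*5)**2*(-11))*44 = ((-8 + 30 + 40)**2*(-11))*44 = (62**2*(-11))*44 = (3844*(-11))*44 = -42284*44 = -1860496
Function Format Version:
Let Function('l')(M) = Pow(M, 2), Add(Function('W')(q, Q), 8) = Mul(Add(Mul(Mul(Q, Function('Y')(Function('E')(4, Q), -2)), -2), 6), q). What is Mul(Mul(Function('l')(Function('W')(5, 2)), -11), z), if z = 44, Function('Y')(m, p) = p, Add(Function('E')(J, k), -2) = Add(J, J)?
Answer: -1860496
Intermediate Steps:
Function('E')(J, k) = Add(2, Mul(2, J)) (Function('E')(J, k) = Add(2, Add(J, J)) = Add(2, Mul(2, J)))
Function('W')(q, Q) = Add(-8, Mul(q, Add(6, Mul(4, Q)))) (Function('W')(q, Q) = Add(-8, Mul(Add(Mul(Mul(Q, -2), -2), 6), q)) = Add(-8, Mul(Add(Mul(Mul(-2, Q), -2), 6), q)) = Add(-8, Mul(Add(Mul(4, Q), 6), q)) = Add(-8, Mul(Add(6, Mul(4, Q)), q)) = Add(-8, Mul(q, Add(6, Mul(4, Q)))))
Mul(Mul(Function('l')(Function('W')(5, 2)), -11), z) = Mul(Mul(Pow(Add(-8, Mul(6, 5), Mul(4, 2, 5)), 2), -11), 44) = Mul(Mul(Pow(Add(-8, 30, 40), 2), -11), 44) = Mul(Mul(Pow(62, 2), -11), 44) = Mul(Mul(3844, -11), 44) = Mul(-42284, 44) = -1860496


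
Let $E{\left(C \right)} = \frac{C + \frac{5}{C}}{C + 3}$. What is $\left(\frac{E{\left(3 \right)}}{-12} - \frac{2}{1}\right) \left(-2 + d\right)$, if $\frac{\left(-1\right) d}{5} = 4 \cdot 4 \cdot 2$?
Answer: $\frac{669}{2} \approx 334.5$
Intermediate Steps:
$d = -160$ ($d = - 5 \cdot 4 \cdot 4 \cdot 2 = - 5 \cdot 4 \cdot 8 = \left(-5\right) 32 = -160$)
$E{\left(C \right)} = \frac{C + \frac{5}{C}}{3 + C}$
$\left(\frac{E{\left(3 \right)}}{-12} - \frac{2}{1}\right) \left(-2 + d\right) = \left(\frac{\frac{1}{3} \frac{1}{3 + 3} \left(5 + 3^{2}\right)}{-12} - \frac{2}{1}\right) \left(-2 - 160\right) = \left(\frac{5 + 9}{3 \cdot 6} \left(- \frac{1}{12}\right) - 2\right) \left(-162\right) = \left(\frac{1}{3} \cdot \frac{1}{6} \cdot 14 \left(- \frac{1}{12}\right) - 2\right) \left(-162\right) = \left(\frac{7}{9} \left(- \frac{1}{12}\right) - 2\right) \left(-162\right) = \left(- \frac{7}{108} - 2\right) \left(-162\right) = \left(- \frac{223}{108}\right) \left(-162\right) = \frac{669}{2}$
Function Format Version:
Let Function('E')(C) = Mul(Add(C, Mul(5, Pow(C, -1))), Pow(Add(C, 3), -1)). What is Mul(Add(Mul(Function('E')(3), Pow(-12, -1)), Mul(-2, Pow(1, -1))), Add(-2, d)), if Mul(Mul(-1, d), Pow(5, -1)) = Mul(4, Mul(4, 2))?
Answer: Rational(669, 2) ≈ 334.50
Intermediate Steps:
d = -160 (d = Mul(-5, Mul(4, Mul(4, 2))) = Mul(-5, Mul(4, 8)) = Mul(-5, 32) = -160)
Function('E')(C) = Mul(Pow(Add(3, C), -1), Add(C, Mul(5, Pow(C, -1)))) (Function('E')(C) = Mul(Add(C, Mul(5, Pow(C, -1))), Pow(Add(3, C), -1)) = Mul(Pow(Add(3, C), -1), Add(C, Mul(5, Pow(C, -1)))))
Mul(Add(Mul(Function('E')(3), Pow(-12, -1)), Mul(-2, Pow(1, -1))), Add(-2, d)) = Mul(Add(Mul(Mul(Pow(3, -1), Pow(Add(3, 3), -1), Add(5, Pow(3, 2))), Pow(-12, -1)), Mul(-2, Pow(1, -1))), Add(-2, -160)) = Mul(Add(Mul(Mul(Rational(1, 3), Pow(6, -1), Add(5, 9)), Rational(-1, 12)), Mul(-2, 1)), -162) = Mul(Add(Mul(Mul(Rational(1, 3), Rational(1, 6), 14), Rational(-1, 12)), -2), -162) = Mul(Add(Mul(Rational(7, 9), Rational(-1, 12)), -2), -162) = Mul(Add(Rational(-7, 108), -2), -162) = Mul(Rational(-223, 108), -162) = Rational(669, 2)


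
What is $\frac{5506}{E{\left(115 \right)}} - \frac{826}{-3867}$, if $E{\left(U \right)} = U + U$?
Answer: $\frac{10740841}{444705} \approx 24.153$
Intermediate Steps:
$E{\left(U \right)} = 2 U$
$\frac{5506}{E{\left(115 \right)}} - \frac{826}{-3867} = \frac{5506}{2 \cdot 115} - \frac{826}{-3867} = \frac{5506}{230} - - \frac{826}{3867} = 5506 \cdot \frac{1}{230} + \frac{826}{3867} = \frac{2753}{115} + \frac{826}{3867} = \frac{10740841}{444705}$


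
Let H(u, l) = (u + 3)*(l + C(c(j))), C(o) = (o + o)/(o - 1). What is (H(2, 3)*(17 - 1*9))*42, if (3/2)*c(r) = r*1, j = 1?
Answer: -1680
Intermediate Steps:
c(r) = 2*r/3 (c(r) = 2*(r*1)/3 = 2*r/3)
C(o) = 2*o/(-1 + o) (C(o) = (2*o)/(-1 + o) = 2*o/(-1 + o))
H(u, l) = (-4 + l)*(3 + u) (H(u, l) = (u + 3)*(l + 2*((2/3)*1)/(-1 + (2/3)*1)) = (3 + u)*(l + 2*(2/3)/(-1 + 2/3)) = (3 + u)*(l + 2*(2/3)/(-1/3)) = (3 + u)*(l + 2*(2/3)*(-3)) = (3 + u)*(l - 4) = (3 + u)*(-4 + l) = (-4 + l)*(3 + u))
(H(2, 3)*(17 - 1*9))*42 = ((-12 - 4*2 + 3*3 + 3*2)*(17 - 1*9))*42 = ((-12 - 8 + 9 + 6)*(17 - 9))*42 = -5*8*42 = -40*42 = -1680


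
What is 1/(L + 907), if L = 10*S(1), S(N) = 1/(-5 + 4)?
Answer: 1/897 ≈ 0.0011148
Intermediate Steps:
S(N) = -1 (S(N) = 1/(-1) = -1)
L = -10 (L = 10*(-1) = -10)
1/(L + 907) = 1/(-10 + 907) = 1/897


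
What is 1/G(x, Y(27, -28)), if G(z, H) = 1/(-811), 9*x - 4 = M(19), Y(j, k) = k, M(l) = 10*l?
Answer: -811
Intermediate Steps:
x = 194/9 (x = 4/9 + (10*19)/9 = 4/9 + (⅑)*190 = 4/9 + 190/9 = 194/9 ≈ 21.556)
G(z, H) = -1/811
1/G(x, Y(27, -28)) = 1/(-1/811) = -811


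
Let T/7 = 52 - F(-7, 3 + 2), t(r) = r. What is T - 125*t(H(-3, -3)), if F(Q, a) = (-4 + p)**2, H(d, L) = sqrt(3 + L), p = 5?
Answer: 357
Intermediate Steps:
F(Q, a) = 1 (F(Q, a) = (-4 + 5)**2 = 1**2 = 1)
T = 357 (T = 7*(52 - 1*1) = 7*(52 - 1) = 7*51 = 357)
T - 125*t(H(-3, -3)) = 357 - 125*sqrt(3 - 3) = 357 - 125*sqrt(0) = 357 - 125*0 = 357 + 0 = 357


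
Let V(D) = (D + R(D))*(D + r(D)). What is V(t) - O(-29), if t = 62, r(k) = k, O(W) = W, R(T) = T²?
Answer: 484373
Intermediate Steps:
V(D) = 2*D*(D + D²) (V(D) = (D + D²)*(D + D) = (D + D²)*(2*D) = 2*D*(D + D²))
V(t) - O(-29) = 2*62²*(1 + 62) - 1*(-29) = 2*3844*63 + 29 = 484344 + 29 = 484373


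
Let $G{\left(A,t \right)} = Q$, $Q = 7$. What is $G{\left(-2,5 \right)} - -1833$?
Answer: $1840$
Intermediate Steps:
$G{\left(A,t \right)} = 7$
$G{\left(-2,5 \right)} - -1833 = 7 - -1833 = 7 + 1833 = 1840$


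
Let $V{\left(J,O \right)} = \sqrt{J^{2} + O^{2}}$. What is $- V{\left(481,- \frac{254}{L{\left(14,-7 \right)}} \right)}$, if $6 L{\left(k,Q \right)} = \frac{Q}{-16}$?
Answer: $- \frac{\sqrt{605916145}}{7} \approx -3516.5$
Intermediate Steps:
$L{\left(k,Q \right)} = - \frac{Q}{96}$ ($L{\left(k,Q \right)} = \frac{Q \frac{1}{-16}}{6} = \frac{Q \left(- \frac{1}{16}\right)}{6} = \frac{\left(- \frac{1}{16}\right) Q}{6} = - \frac{Q}{96}$)
$- V{\left(481,- \frac{254}{L{\left(14,-7 \right)}} \right)} = - \sqrt{481^{2} + \left(- \frac{254}{\left(- \frac{1}{96}\right) \left(-7\right)}\right)^{2}} = - \sqrt{231361 + \left(- \frac{254}{\frac{7}{96}}\right)^{2}} = - \sqrt{231361 + \left(\left(-254\right) \frac{96}{7}\right)^{2}} = - \sqrt{231361 + \left(- \frac{24384}{7}\right)^{2}} = - \sqrt{231361 + \frac{594579456}{49}} = - \sqrt{\frac{605916145}{49}} = - \frac{\sqrt{605916145}}{7}$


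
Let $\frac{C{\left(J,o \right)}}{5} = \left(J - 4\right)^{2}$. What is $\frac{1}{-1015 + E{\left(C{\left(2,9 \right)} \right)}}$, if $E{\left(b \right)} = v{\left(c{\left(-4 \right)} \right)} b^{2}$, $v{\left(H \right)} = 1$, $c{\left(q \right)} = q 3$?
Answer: $- \frac{1}{615} \approx -0.001626$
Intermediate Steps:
$c{\left(q \right)} = 3 q$
$C{\left(J,o \right)} = 5 \left(-4 + J\right)^{2}$ ($C{\left(J,o \right)} = 5 \left(J - 4\right)^{2} = 5 \left(-4 + J\right)^{2}$)
$E{\left(b \right)} = b^{2}$ ($E{\left(b \right)} = 1 b^{2} = b^{2}$)
$\frac{1}{-1015 + E{\left(C{\left(2,9 \right)} \right)}} = \frac{1}{-1015 + \left(5 \left(-4 + 2\right)^{2}\right)^{2}} = \frac{1}{-1015 + \left(5 \left(-2\right)^{2}\right)^{2}} = \frac{1}{-1015 + \left(5 \cdot 4\right)^{2}} = \frac{1}{-1015 + 20^{2}} = \frac{1}{-1015 + 400} = \frac{1}{-615} = - \frac{1}{615}$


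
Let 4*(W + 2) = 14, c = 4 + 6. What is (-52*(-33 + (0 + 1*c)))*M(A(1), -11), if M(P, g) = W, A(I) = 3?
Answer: 1794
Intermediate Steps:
c = 10
W = 3/2 (W = -2 + (1/4)*14 = -2 + 7/2 = 3/2 ≈ 1.5000)
M(P, g) = 3/2
(-52*(-33 + (0 + 1*c)))*M(A(1), -11) = -52*(-33 + (0 + 1*10))*(3/2) = -52*(-33 + (0 + 10))*(3/2) = -52*(-33 + 10)*(3/2) = -52*(-23)*(3/2) = 1196*(3/2) = 1794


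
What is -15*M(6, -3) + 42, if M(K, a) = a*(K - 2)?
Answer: 222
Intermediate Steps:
M(K, a) = a*(-2 + K)
-15*M(6, -3) + 42 = -(-45)*(-2 + 6) + 42 = -(-45)*4 + 42 = -15*(-12) + 42 = 180 + 42 = 222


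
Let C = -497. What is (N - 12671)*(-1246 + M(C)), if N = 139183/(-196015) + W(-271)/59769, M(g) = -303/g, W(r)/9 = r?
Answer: 10209895460002533647/646962600655 ≈ 1.5781e+7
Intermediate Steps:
W(r) = 9*r
N = -977434368/1301735615 (N = 139183/(-196015) + (9*(-271))/59769 = 139183*(-1/196015) - 2439*1/59769 = -139183/196015 - 271/6641 = -977434368/1301735615 ≈ -0.75087)
(N - 12671)*(-1246 + M(C)) = (-977434368/1301735615 - 12671)*(-1246 - 303/(-497)) = -16495269412033*(-1246 - 303*(-1/497))/1301735615 = -16495269412033*(-1246 + 303/497)/1301735615 = -16495269412033/1301735615*(-618959/497) = 10209895460002533647/646962600655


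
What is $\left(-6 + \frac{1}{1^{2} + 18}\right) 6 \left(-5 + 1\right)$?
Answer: $\frac{2712}{19} \approx 142.74$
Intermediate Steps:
$\left(-6 + \frac{1}{1^{2} + 18}\right) 6 \left(-5 + 1\right) = \left(-6 + \frac{1}{1 + 18}\right) 6 \left(-4\right) = \left(-6 + \frac{1}{19}\right) \left(-24\right) = \left(- \frac{113}{19}\right) \left(-24\right) = \frac{2712}{19}$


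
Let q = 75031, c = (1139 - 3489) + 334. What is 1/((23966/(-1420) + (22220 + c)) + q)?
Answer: 710/67604867 ≈ 1.0502e-5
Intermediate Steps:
c = -2016 (c = -2350 + 334 = -2016)
1/((23966/(-1420) + (22220 + c)) + q) = 1/((23966/(-1420) + (22220 - 2016)) + 75031) = 1/((23966*(-1/1420) + 20204) + 75031) = 1/((-11983/710 + 20204) + 75031) = 1/(14332857/710 + 75031) = 1/(67604867/710) = 710/67604867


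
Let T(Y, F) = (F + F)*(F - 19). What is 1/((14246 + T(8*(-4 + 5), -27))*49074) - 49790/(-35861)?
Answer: 5839712764523/4206024086460 ≈ 1.3884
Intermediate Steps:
T(Y, F) = 2*F*(-19 + F) (T(Y, F) = (2*F)*(-19 + F) = 2*F*(-19 + F))
1/((14246 + T(8*(-4 + 5), -27))*49074) - 49790/(-35861) = 1/((14246 + 2*(-27)*(-19 - 27))*49074) - 49790/(-35861) = (1/49074)/(14246 + 2*(-27)*(-46)) - 49790*(-1/35861) = (1/49074)/(14246 + 2484) + 49790/35861 = (1/49074)/16730 + 49790/35861 = (1/16730)*(1/49074) + 49790/35861 = 1/821008020 + 49790/35861 = 5839712764523/4206024086460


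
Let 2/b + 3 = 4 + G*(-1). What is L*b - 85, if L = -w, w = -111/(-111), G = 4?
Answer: -253/3 ≈ -84.333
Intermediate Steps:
w = 1 (w = -111*(-1/111) = 1)
b = -⅔ (b = 2/(-3 + (4 + 4*(-1))) = 2/(-3 + (4 - 4)) = 2/(-3 + 0) = 2/(-3) = 2*(-⅓) = -⅔ ≈ -0.66667)
L = -1 (L = -1*1 = -1)
L*b - 85 = -1*(-⅔) - 85 = ⅔ - 85 = -253/3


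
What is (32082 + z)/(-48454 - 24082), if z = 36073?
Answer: -68155/72536 ≈ -0.93960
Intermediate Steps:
(32082 + z)/(-48454 - 24082) = (32082 + 36073)/(-48454 - 24082) = 68155/(-72536) = 68155*(-1/72536) = -68155/72536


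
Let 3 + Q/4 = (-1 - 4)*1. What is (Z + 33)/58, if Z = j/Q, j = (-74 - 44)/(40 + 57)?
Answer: 51275/90016 ≈ 0.56962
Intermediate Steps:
Q = -32 (Q = -12 + 4*((-1 - 4)*1) = -12 + 4*(-5*1) = -12 + 4*(-5) = -12 - 20 = -32)
j = -118/97 ≈ -1.2165
Z = 59/1552 (Z = -118/97/(-32) = -118/97*(-1/32) = 59/1552 ≈ 0.038015)
(Z + 33)/58 = (59/1552 + 33)/58 = (1/58)*(51275/1552) = 51275/90016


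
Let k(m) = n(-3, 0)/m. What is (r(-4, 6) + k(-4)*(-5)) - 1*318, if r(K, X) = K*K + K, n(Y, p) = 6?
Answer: -597/2 ≈ -298.50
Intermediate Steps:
r(K, X) = K + K**2 (r(K, X) = K**2 + K = K + K**2)
k(m) = 6/m
(r(-4, 6) + k(-4)*(-5)) - 1*318 = (-4*(1 - 4) + (6/(-4))*(-5)) - 1*318 = (-4*(-3) + (6*(-1/4))*(-5)) - 318 = (12 - 3/2*(-5)) - 318 = (12 + 15/2) - 318 = 39/2 - 318 = -597/2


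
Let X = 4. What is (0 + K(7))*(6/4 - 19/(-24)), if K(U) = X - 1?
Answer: 55/8 ≈ 6.8750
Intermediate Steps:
K(U) = 3 (K(U) = 4 - 1 = 3)
(0 + K(7))*(6/4 - 19/(-24)) = (0 + 3)*(6/4 - 19/(-24)) = 3*(6*(¼) - 19*(-1/24)) = 3*(3/2 + 19/24) = 3*(55/24) = 55/8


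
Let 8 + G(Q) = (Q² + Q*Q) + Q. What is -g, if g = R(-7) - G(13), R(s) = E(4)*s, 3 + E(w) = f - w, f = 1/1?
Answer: 301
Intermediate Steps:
f = 1 (f = 1*1 = 1)
G(Q) = -8 + Q + 2*Q² (G(Q) = -8 + ((Q² + Q*Q) + Q) = -8 + ((Q² + Q²) + Q) = -8 + (2*Q² + Q) = -8 + (Q + 2*Q²) = -8 + Q + 2*Q²)
E(w) = -2 - w (E(w) = -3 + (1 - w) = -2 - w)
R(s) = -6*s (R(s) = (-2 - 1*4)*s = (-2 - 4)*s = -6*s)
g = -301 (g = -6*(-7) - (-8 + 13 + 2*13²) = 42 - (-8 + 13 + 2*169) = 42 - (-8 + 13 + 338) = 42 - 1*343 = 42 - 343 = -301)
-g = -1*(-301) = 301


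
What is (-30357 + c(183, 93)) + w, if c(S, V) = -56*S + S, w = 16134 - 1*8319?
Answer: -32607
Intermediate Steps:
w = 7815 (w = 16134 - 8319 = 7815)
c(S, V) = -55*S
(-30357 + c(183, 93)) + w = (-30357 - 55*183) + 7815 = (-30357 - 10065) + 7815 = -40422 + 7815 = -32607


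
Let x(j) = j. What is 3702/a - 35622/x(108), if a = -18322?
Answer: -18140725/54966 ≈ -330.04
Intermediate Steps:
3702/a - 35622/x(108) = 3702/(-18322) - 35622/108 = 3702*(-1/18322) - 35622*1/108 = -1851/9161 - 1979/6 = -18140725/54966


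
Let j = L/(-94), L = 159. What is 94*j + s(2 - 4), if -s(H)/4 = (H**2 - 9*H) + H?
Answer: -239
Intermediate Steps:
j = -159/94 (j = 159/(-94) = 159*(-1/94) = -159/94 ≈ -1.6915)
s(H) = -4*H**2 + 32*H (s(H) = -4*((H**2 - 9*H) + H) = -4*(H**2 - 8*H) = -4*H**2 + 32*H)
94*j + s(2 - 4) = 94*(-159/94) + 4*(2 - 4)*(8 - (2 - 4)) = -159 + 4*(-2)*(8 - 1*(-2)) = -159 + 4*(-2)*(8 + 2) = -159 + 4*(-2)*10 = -159 - 80 = -239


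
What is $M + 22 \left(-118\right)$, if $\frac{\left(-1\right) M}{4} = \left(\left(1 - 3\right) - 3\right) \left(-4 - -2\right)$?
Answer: $-2636$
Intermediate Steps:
$M = -40$ ($M = - 4 \left(\left(1 - 3\right) - 3\right) \left(-4 - -2\right) = - 4 \left(\left(1 - 3\right) - 3\right) \left(-4 + 2\right) = - 4 \left(-2 - 3\right) \left(-2\right) = - 4 \left(\left(-5\right) \left(-2\right)\right) = \left(-4\right) 10 = -40$)
$M + 22 \left(-118\right) = -40 + 22 \left(-118\right) = -40 - 2596 = -2636$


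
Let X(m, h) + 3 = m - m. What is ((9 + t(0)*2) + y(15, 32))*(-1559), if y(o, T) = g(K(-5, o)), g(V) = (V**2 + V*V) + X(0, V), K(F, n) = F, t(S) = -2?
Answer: -81068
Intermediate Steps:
X(m, h) = -3 (X(m, h) = -3 + (m - m) = -3 + 0 = -3)
g(V) = -3 + 2*V**2 (g(V) = (V**2 + V*V) - 3 = (V**2 + V**2) - 3 = 2*V**2 - 3 = -3 + 2*V**2)
y(o, T) = 47 (y(o, T) = -3 + 2*(-5)**2 = -3 + 2*25 = -3 + 50 = 47)
((9 + t(0)*2) + y(15, 32))*(-1559) = ((9 - 2*2) + 47)*(-1559) = ((9 - 4) + 47)*(-1559) = (5 + 47)*(-1559) = 52*(-1559) = -81068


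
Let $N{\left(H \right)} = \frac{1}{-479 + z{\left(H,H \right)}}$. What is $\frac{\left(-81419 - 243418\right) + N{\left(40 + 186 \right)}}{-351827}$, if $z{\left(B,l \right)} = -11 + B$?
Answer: $\frac{85756969}{92882328} \approx 0.92329$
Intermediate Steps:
$N{\left(H \right)} = \frac{1}{-490 + H}$ ($N{\left(H \right)} = \frac{1}{-479 + \left(-11 + H\right)} = \frac{1}{-490 + H}$)
$\frac{\left(-81419 - 243418\right) + N{\left(40 + 186 \right)}}{-351827} = \frac{\left(-81419 - 243418\right) + \frac{1}{-490 + \left(40 + 186\right)}}{-351827} = \left(-324837 + \frac{1}{-490 + 226}\right) \left(- \frac{1}{351827}\right) = \left(-324837 + \frac{1}{-264}\right) \left(- \frac{1}{351827}\right) = \left(-324837 - \frac{1}{264}\right) \left(- \frac{1}{351827}\right) = \left(- \frac{85756969}{264}\right) \left(- \frac{1}{351827}\right) = \frac{85756969}{92882328}$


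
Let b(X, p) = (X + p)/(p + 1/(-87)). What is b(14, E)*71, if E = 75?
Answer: 549753/6524 ≈ 84.266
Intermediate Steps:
b(X, p) = (X + p)/(-1/87 + p) (b(X, p) = (X + p)/(p - 1/87) = (X + p)/(-1/87 + p))
b(14, E)*71 = (87*(14 + 75)/(-1 + 87*75))*71 = (87*89/(-1 + 6525))*71 = (87*89/6524)*71 = (87*(1/6524)*89)*71 = (7743/6524)*71 = 549753/6524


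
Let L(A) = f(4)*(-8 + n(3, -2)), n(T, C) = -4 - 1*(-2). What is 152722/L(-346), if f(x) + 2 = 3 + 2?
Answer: -76361/15 ≈ -5090.7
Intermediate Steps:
f(x) = 3 (f(x) = -2 + (3 + 2) = -2 + 5 = 3)
n(T, C) = -2 (n(T, C) = -4 + 2 = -2)
L(A) = -30 (L(A) = 3*(-8 - 2) = 3*(-10) = -30)
152722/L(-346) = 152722/(-30) = 152722*(-1/30) = -76361/15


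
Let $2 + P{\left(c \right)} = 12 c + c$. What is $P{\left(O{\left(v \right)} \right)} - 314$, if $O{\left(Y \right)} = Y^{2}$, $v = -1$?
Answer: $-303$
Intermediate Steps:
$P{\left(c \right)} = -2 + 13 c$ ($P{\left(c \right)} = -2 + \left(12 c + c\right) = -2 + 13 c$)
$P{\left(O{\left(v \right)} \right)} - 314 = \left(-2 + 13 \left(-1\right)^{2}\right) - 314 = \left(-2 + 13 \cdot 1\right) - 314 = \left(-2 + 13\right) - 314 = 11 - 314 = -303$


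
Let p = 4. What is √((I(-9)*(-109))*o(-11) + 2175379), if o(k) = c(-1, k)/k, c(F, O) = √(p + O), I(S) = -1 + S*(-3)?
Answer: √(263220859 + 31174*I*√7)/11 ≈ 1474.9 + 0.23108*I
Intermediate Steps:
I(S) = -1 - 3*S
c(F, O) = √(4 + O)
o(k) = √(4 + k)/k
√((I(-9)*(-109))*o(-11) + 2175379) = √(((-1 - 3*(-9))*(-109))*(√(4 - 11)/(-11)) + 2175379) = √(((-1 + 27)*(-109))*(-I*√7/11) + 2175379) = √((26*(-109))*(-I*√7/11) + 2175379) = √(-(-2834)*I*√7/11 + 2175379) = √(2834*I*√7/11 + 2175379) = √(2175379 + 2834*I*√7/11)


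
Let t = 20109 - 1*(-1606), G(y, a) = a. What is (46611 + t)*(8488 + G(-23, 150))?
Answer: 590199988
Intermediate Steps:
t = 21715 (t = 20109 + 1606 = 21715)
(46611 + t)*(8488 + G(-23, 150)) = (46611 + 21715)*(8488 + 150) = 68326*8638 = 590199988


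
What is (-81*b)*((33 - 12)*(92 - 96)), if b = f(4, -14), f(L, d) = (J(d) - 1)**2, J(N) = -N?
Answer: 1149876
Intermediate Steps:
f(L, d) = (-1 - d)**2 (f(L, d) = (-d - 1)**2 = (-1 - d)**2)
b = 169 (b = (1 - 14)**2 = (-13)**2 = 169)
(-81*b)*((33 - 12)*(92 - 96)) = (-81*169)*((33 - 12)*(92 - 96)) = -287469*(-4) = -13689*(-84) = 1149876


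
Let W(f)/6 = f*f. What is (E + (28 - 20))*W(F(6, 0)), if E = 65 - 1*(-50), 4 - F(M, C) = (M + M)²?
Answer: 14464800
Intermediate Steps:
F(M, C) = 4 - 4*M² (F(M, C) = 4 - (M + M)² = 4 - (2*M)² = 4 - 4*M²)
W(f) = 6*f² (W(f) = 6*(f*f) = 6*f²)
E = 115 (E = 65 + 50 = 115)
(E + (28 - 20))*W(F(6, 0)) = (115 + (28 - 20))*(6*(4 - 4*6²)²) = (115 + 8)*(6*(4 - 4*36)²) = 123*(6*(4 - 144)²) = 123*(6*(-140)²) = 123*(6*19600) = 123*117600 = 14464800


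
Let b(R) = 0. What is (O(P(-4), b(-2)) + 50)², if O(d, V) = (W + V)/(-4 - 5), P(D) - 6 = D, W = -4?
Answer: 206116/81 ≈ 2544.6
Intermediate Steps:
P(D) = 6 + D
O(d, V) = 4/9 - V/9 (O(d, V) = (-4 + V)/(-4 - 5) = (-4 + V)/(-9) = (-4 + V)*(-⅑) = 4/9 - V/9)
(O(P(-4), b(-2)) + 50)² = ((4/9 - ⅑*0) + 50)² = ((4/9 + 0) + 50)² = (4/9 + 50)² = (454/9)² = 206116/81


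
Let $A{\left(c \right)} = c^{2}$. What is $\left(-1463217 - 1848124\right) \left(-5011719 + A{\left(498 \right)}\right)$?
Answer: $15774284791815$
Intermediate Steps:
$\left(-1463217 - 1848124\right) \left(-5011719 + A{\left(498 \right)}\right) = \left(-1463217 - 1848124\right) \left(-5011719 + 498^{2}\right) = - 3311341 \left(-5011719 + 248004\right) = \left(-3311341\right) \left(-4763715\right) = 15774284791815$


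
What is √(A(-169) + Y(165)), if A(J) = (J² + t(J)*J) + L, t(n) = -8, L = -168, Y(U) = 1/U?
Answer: √809807790/165 ≈ 172.47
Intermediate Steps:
A(J) = -168 + J² - 8*J (A(J) = (J² - 8*J) - 168 = -168 + J² - 8*J)
√(A(-169) + Y(165)) = √((-168 + (-169)² - 8*(-169)) + 1/165) = √((-168 + 28561 + 1352) + 1/165) = √(29745 + 1/165) = √(4907926/165) = √809807790/165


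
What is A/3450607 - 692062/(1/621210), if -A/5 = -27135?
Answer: -1483470589730721465/3450607 ≈ -4.2992e+11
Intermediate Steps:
A = 135675 (A = -5*(-27135) = 135675)
A/3450607 - 692062/(1/621210) = 135675/3450607 - 692062/(1/621210) = 135675*(1/3450607) - 692062/1/621210 = 135675/3450607 - 692062*621210 = 135675/3450607 - 429915835020 = -1483470589730721465/3450607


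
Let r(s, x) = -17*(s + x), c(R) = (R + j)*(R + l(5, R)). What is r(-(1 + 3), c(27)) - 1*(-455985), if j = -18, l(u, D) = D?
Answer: 447791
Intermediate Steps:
c(R) = 2*R*(-18 + R) (c(R) = (R - 18)*(R + R) = (-18 + R)*(2*R) = 2*R*(-18 + R))
r(s, x) = -17*s - 17*x
r(-(1 + 3), c(27)) - 1*(-455985) = (-(-17)*(1 + 3) - 34*27*(-18 + 27)) - 1*(-455985) = (-(-17)*4 - 34*27*9) + 455985 = (-17*(-4) - 17*486) + 455985 = (68 - 8262) + 455985 = -8194 + 455985 = 447791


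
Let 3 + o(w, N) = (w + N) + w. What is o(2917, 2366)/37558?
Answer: 8197/37558 ≈ 0.21825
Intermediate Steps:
o(w, N) = -3 + N + 2*w (o(w, N) = -3 + ((w + N) + w) = -3 + ((N + w) + w) = -3 + (N + 2*w) = -3 + N + 2*w)
o(2917, 2366)/37558 = (-3 + 2366 + 2*2917)/37558 = (-3 + 2366 + 5834)*(1/37558) = 8197*(1/37558) = 8197/37558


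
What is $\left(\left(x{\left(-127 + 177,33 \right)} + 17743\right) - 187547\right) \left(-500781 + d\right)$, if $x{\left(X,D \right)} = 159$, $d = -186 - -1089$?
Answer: $84801803310$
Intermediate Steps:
$d = 903$ ($d = -186 + 1089 = 903$)
$\left(\left(x{\left(-127 + 177,33 \right)} + 17743\right) - 187547\right) \left(-500781 + d\right) = \left(\left(159 + 17743\right) - 187547\right) \left(-500781 + 903\right) = \left(17902 - 187547\right) \left(-499878\right) = \left(-169645\right) \left(-499878\right) = 84801803310$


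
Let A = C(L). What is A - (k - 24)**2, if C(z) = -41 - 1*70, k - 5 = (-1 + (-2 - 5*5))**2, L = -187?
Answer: -585336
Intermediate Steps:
k = 789 (k = 5 + (-1 + (-2 - 5*5))**2 = 5 + (-1 + (-2 - 25))**2 = 5 + (-1 - 27)**2 = 5 + (-28)**2 = 5 + 784 = 789)
C(z) = -111 (C(z) = -41 - 70 = -111)
A = -111
A - (k - 24)**2 = -111 - (789 - 24)**2 = -111 - 1*765**2 = -111 - 1*585225 = -111 - 585225 = -585336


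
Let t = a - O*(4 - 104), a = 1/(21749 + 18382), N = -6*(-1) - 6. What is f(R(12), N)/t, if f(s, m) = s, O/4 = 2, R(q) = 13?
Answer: 521703/32104801 ≈ 0.016250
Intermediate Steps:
N = 0 (N = 6 - 6 = 0)
a = 1/40131 ≈ 2.4918e-5
O = 8 (O = 4*2 = 8)
t = 32104801/40131 (t = 1/40131 - 8*(4 - 104) = 1/40131 - 8*(-100) = 1/40131 - 1*(-800) = 1/40131 + 800 = 32104801/40131 ≈ 800.00)
f(R(12), N)/t = 13/(32104801/40131) = 13*(40131/32104801) = 521703/32104801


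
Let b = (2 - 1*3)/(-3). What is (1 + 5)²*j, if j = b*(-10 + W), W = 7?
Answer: -36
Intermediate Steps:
b = ⅓ (b = (2 - 3)*(-⅓) = -1*(-⅓) = ⅓ ≈ 0.33333)
j = -1 (j = (-10 + 7)/3 = (⅓)*(-3) = -1)
(1 + 5)²*j = (1 + 5)²*(-1) = 6²*(-1) = 36*(-1) = -36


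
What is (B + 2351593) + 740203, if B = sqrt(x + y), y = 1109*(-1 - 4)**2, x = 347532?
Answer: 3091796 + sqrt(375257) ≈ 3.0924e+6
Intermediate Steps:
y = 27725 (y = 1109*(-5)**2 = 1109*25 = 27725)
B = sqrt(375257) (B = sqrt(347532 + 27725) = sqrt(375257) ≈ 612.58)
(B + 2351593) + 740203 = (sqrt(375257) + 2351593) + 740203 = (2351593 + sqrt(375257)) + 740203 = 3091796 + sqrt(375257)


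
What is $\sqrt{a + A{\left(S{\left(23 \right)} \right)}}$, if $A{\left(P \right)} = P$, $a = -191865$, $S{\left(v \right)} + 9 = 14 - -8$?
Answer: $2 i \sqrt{47963} \approx 438.01 i$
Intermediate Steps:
$S{\left(v \right)} = 13$ ($S{\left(v \right)} = -9 + \left(14 - -8\right) = -9 + \left(14 + 8\right) = -9 + 22 = 13$)
$\sqrt{a + A{\left(S{\left(23 \right)} \right)}} = \sqrt{-191865 + 13} = \sqrt{-191852} = 2 i \sqrt{47963}$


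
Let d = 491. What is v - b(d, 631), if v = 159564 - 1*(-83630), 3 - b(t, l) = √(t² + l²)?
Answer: 243191 + √639242 ≈ 2.4399e+5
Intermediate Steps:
b(t, l) = 3 - √(l² + t²) (b(t, l) = 3 - √(t² + l²) = 3 - √(l² + t²))
v = 243194 (v = 159564 + 83630 = 243194)
v - b(d, 631) = 243194 - (3 - √(631² + 491²)) = 243194 - (3 - √(398161 + 241081)) = 243194 - (3 - √639242) = 243194 + (-3 + √639242) = 243191 + √639242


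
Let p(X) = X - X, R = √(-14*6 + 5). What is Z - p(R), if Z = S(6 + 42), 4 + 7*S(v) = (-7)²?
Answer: 45/7 ≈ 6.4286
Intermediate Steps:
R = I*√79 (R = √(-84 + 5) = √(-79) = I*√79 ≈ 8.8882*I)
p(X) = 0
S(v) = 45/7 (S(v) = -4/7 + (⅐)*(-7)² = -4/7 + (⅐)*49 = -4/7 + 7 = 45/7)
Z = 45/7 ≈ 6.4286
Z - p(R) = 45/7 - 1*0 = 45/7 + 0 = 45/7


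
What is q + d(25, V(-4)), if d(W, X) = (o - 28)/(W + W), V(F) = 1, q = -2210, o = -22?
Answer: -2211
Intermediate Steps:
d(W, X) = -25/W (d(W, X) = (-22 - 28)/(W + W) = -50*1/(2*W) = -25/W)
q + d(25, V(-4)) = -2210 - 25/25 = -2210 - 25*1/25 = -2210 - 1 = -2211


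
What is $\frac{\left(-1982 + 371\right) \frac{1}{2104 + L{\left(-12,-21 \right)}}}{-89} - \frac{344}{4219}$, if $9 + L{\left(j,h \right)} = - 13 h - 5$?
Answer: $- \frac{65548799}{887285233} \approx -0.073876$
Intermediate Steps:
$L{\left(j,h \right)} = -14 - 13 h$ ($L{\left(j,h \right)} = -9 - \left(5 + 13 h\right) = -14 - 13 h$)
$\frac{\left(-1982 + 371\right) \frac{1}{2104 + L{\left(-12,-21 \right)}}}{-89} - \frac{344}{4219} = \frac{\left(-1982 + 371\right) \frac{1}{2104 - -259}}{-89} - \frac{344}{4219} = - \frac{1611}{2104 + \left(-14 + 273\right)} \left(- \frac{1}{89}\right) - \frac{344}{4219} = - \frac{1611}{2104 + 259} \left(- \frac{1}{89}\right) - \frac{344}{4219} = - \frac{1611}{2363} \left(- \frac{1}{89}\right) - \frac{344}{4219} = \left(-1611\right) \frac{1}{2363} \left(- \frac{1}{89}\right) - \frac{344}{4219} = \left(- \frac{1611}{2363}\right) \left(- \frac{1}{89}\right) - \frac{344}{4219} = \frac{1611}{210307} - \frac{344}{4219} = - \frac{65548799}{887285233}$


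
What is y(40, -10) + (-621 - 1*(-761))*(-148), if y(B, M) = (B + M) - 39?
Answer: -20729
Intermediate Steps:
y(B, M) = -39 + B + M
y(40, -10) + (-621 - 1*(-761))*(-148) = (-39 + 40 - 10) + (-621 - 1*(-761))*(-148) = -9 + (-621 + 761)*(-148) = -9 + 140*(-148) = -9 - 20720 = -20729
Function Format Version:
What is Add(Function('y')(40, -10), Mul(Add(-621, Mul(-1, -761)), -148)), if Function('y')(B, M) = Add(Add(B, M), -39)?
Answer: -20729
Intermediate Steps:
Function('y')(B, M) = Add(-39, B, M)
Add(Function('y')(40, -10), Mul(Add(-621, Mul(-1, -761)), -148)) = Add(Add(-39, 40, -10), Mul(Add(-621, Mul(-1, -761)), -148)) = Add(-9, Mul(Add(-621, 761), -148)) = Add(-9, Mul(140, -148)) = Add(-9, -20720) = -20729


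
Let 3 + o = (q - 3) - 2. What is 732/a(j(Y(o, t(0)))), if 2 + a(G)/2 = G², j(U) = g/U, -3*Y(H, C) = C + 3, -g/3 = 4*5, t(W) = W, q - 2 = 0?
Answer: 183/1799 ≈ 0.10172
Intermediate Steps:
q = 2 (q = 2 + 0 = 2)
o = -6 (o = -3 + ((2 - 3) - 2) = -3 + (-1 - 2) = -3 - 3 = -6)
g = -60 (g = -12*5 = -3*20 = -60)
Y(H, C) = -1 - C/3 (Y(H, C) = -(C + 3)/3 = -(3 + C)/3 = -1 - C/3)
j(U) = -60/U
a(G) = -4 + 2*G²
732/a(j(Y(o, t(0)))) = 732/(-4 + 2*(-60/(-1 - ⅓*0))²) = 732/(-4 + 2*(-60/(-1 + 0))²) = 732/(-4 + 2*(-60/(-1))²) = 732/(-4 + 2*(-60*(-1))²) = 732/(-4 + 2*60²) = 732/(-4 + 2*3600) = 732/(-4 + 7200) = 732/7196 = 732*(1/7196) = 183/1799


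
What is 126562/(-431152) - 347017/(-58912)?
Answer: 8885065815/1587501664 ≈ 5.5969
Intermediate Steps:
126562/(-431152) - 347017/(-58912) = 126562*(-1/431152) - 347017*(-1/58912) = -63281/215576 + 347017/58912 = 8885065815/1587501664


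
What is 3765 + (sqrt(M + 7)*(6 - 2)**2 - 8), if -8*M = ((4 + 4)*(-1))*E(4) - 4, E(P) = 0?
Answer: 3757 + 8*sqrt(30) ≈ 3800.8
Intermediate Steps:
M = 1/2 (M = -(((4 + 4)*(-1))*0 - 4)/8 = -((8*(-1))*0 - 4)/8 = -(-8*0 - 4)/8 = -(0 - 4)/8 = -1/8*(-4) = 1/2 ≈ 0.50000)
3765 + (sqrt(M + 7)*(6 - 2)**2 - 8) = 3765 + (sqrt(1/2 + 7)*(6 - 2)**2 - 8) = 3765 + (sqrt(15/2)*4**2 - 8) = 3765 + ((sqrt(30)/2)*16 - 8) = 3765 + (8*sqrt(30) - 8) = 3765 + (-8 + 8*sqrt(30)) = 3757 + 8*sqrt(30)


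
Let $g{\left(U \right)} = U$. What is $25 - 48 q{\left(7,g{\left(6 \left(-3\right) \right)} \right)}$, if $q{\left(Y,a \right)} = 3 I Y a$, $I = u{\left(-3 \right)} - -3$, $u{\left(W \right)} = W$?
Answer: $25$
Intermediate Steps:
$I = 0$ ($I = -3 - -3 = -3 + 3 = 0$)
$q{\left(Y,a \right)} = 0$ ($q{\left(Y,a \right)} = 3 \cdot 0 Y a = 0 Y a = 0$)
$25 - 48 q{\left(7,g{\left(6 \left(-3\right) \right)} \right)} = 25 - 0 = 25 + 0 = 25$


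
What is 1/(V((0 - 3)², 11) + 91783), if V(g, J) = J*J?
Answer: 1/91904 ≈ 1.0881e-5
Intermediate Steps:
V(g, J) = J²
1/(V((0 - 3)², 11) + 91783) = 1/(11² + 91783) = 1/(121 + 91783) = 1/91904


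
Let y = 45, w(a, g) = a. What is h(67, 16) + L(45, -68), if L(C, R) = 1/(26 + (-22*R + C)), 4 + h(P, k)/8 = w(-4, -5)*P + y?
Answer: -2845671/1567 ≈ -1816.0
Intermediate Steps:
h(P, k) = 328 - 32*P (h(P, k) = -32 + 8*(-4*P + 45) = -32 + 8*(45 - 4*P) = -32 + (360 - 32*P) = 328 - 32*P)
L(C, R) = 1/(26 + C - 22*R) (L(C, R) = 1/(26 + (C - 22*R)) = 1/(26 + C - 22*R))
h(67, 16) + L(45, -68) = (328 - 32*67) + 1/(26 + 45 - 22*(-68)) = (328 - 2144) + 1/(26 + 45 + 1496) = -1816 + 1/1567 = -2845671/1567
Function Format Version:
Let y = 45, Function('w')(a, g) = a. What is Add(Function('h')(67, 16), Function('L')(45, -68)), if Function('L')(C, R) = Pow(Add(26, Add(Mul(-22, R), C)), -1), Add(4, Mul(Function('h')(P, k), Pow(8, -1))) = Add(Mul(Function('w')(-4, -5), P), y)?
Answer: Rational(-2845671, 1567) ≈ -1816.0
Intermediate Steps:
Function('h')(P, k) = Add(328, Mul(-32, P)) (Function('h')(P, k) = Add(-32, Mul(8, Add(Mul(-4, P), 45))) = Add(-32, Mul(8, Add(45, Mul(-4, P)))) = Add(-32, Add(360, Mul(-32, P))) = Add(328, Mul(-32, P)))
Function('L')(C, R) = Pow(Add(26, C, Mul(-22, R)), -1) (Function('L')(C, R) = Pow(Add(26, Add(C, Mul(-22, R))), -1) = Pow(Add(26, C, Mul(-22, R)), -1))
Add(Function('h')(67, 16), Function('L')(45, -68)) = Add(Add(328, Mul(-32, 67)), Pow(Add(26, 45, Mul(-22, -68)), -1)) = Add(Add(328, -2144), Pow(Add(26, 45, 1496), -1)) = Add(-1816, Pow(1567, -1)) = Add(-1816, Rational(1, 1567)) = Rational(-2845671, 1567)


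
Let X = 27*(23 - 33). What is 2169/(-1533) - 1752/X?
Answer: 116677/22995 ≈ 5.0740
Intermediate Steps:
X = -270 (X = 27*(-10) = -270)
2169/(-1533) - 1752/X = 2169/(-1533) - 1752/(-270) = 2169*(-1/1533) - 1752*(-1/270) = -723/511 + 292/45 = 116677/22995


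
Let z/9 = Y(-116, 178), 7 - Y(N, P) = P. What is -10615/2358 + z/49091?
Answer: -524729927/115756578 ≈ -4.5330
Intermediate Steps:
Y(N, P) = 7 - P
z = -1539 (z = 9*(7 - 1*178) = 9*(7 - 178) = 9*(-171) = -1539)
-10615/2358 + z/49091 = -10615/2358 - 1539/49091 = -524729927/115756578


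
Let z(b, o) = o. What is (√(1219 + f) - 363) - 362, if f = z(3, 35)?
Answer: -725 + √1254 ≈ -689.59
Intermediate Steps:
f = 35
(√(1219 + f) - 363) - 362 = (√(1219 + 35) - 363) - 362 = (√1254 - 363) - 362 = (-363 + √1254) - 362 = -725 + √1254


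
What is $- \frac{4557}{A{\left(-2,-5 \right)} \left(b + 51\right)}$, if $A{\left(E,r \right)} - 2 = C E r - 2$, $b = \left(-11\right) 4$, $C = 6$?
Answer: $- \frac{217}{20} \approx -10.85$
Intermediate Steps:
$b = -44$
$A{\left(E,r \right)} = 6 E r$ ($A{\left(E,r \right)} = 2 + \left(6 E r - 2\right) = 2 + \left(-2 + 6 E r\right) = 6 E r$)
$- \frac{4557}{A{\left(-2,-5 \right)} \left(b + 51\right)} = - \frac{4557}{6 \left(-2\right) \left(-5\right) \left(-44 + 51\right)} = - \frac{4557}{60 \cdot 7} = - \frac{4557}{420} = \left(-4557\right) \frac{1}{420} = - \frac{217}{20}$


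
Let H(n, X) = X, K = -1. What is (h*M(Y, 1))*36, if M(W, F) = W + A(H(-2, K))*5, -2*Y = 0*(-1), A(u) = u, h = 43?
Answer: -7740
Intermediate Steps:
Y = 0 (Y = -0*(-1) = -½*0 = 0)
M(W, F) = -5 + W (M(W, F) = W - 1*5 = W - 5 = -5 + W)
(h*M(Y, 1))*36 = (43*(-5 + 0))*36 = (43*(-5))*36 = -215*36 = -7740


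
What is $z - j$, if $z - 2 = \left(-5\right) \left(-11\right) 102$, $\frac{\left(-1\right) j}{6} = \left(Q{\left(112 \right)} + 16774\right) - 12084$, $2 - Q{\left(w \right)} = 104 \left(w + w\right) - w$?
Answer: $-105340$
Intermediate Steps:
$Q{\left(w \right)} = 2 - 207 w$ ($Q{\left(w \right)} = 2 - \left(104 \left(w + w\right) - w\right) = 2 - \left(104 \cdot 2 w - w\right) = 2 - \left(208 w - w\right) = 2 - 207 w$)
$j = 110952$ ($j = - 6 \left(\left(\left(2 - 23184\right) + 16774\right) - 12084\right) = - 6 \left(\left(-23182 + 16774\right) - 12084\right) = - 6 \left(-6408 - 12084\right) = \left(-6\right) \left(-18492\right) = 110952$)
$z = 5612$ ($z = 2 + \left(-5\right) \left(-11\right) 102 = 2 + 55 \cdot 102 = 2 + 5610 = 5612$)
$z - j = 5612 - 110952 = -105340$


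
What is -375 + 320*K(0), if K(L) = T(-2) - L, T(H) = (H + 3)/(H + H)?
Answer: -455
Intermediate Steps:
T(H) = (3 + H)/(2*H) (T(H) = (3 + H)/((2*H)) = (3 + H)*(1/(2*H)) = (3 + H)/(2*H))
K(L) = -¼ - L (K(L) = (½)*(3 - 2)/(-2) - L = (½)*(-½)*1 - L = -¼ - L)
-375 + 320*K(0) = -375 + 320*(-¼ - 1*0) = -375 + 320*(-¼ + 0) = -375 + 320*(-¼) = -375 - 80 = -455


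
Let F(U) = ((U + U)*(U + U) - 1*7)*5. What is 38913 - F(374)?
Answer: -2758572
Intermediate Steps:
F(U) = -35 + 20*U² (F(U) = ((2*U)*(2*U) - 7)*5 = (4*U² - 7)*5 = (-7 + 4*U²)*5 = -35 + 20*U²)
38913 - F(374) = 38913 - (-35 + 20*374²) = 38913 - (-35 + 20*139876) = 38913 - (-35 + 2797520) = 38913 - 1*2797485 = 38913 - 2797485 = -2758572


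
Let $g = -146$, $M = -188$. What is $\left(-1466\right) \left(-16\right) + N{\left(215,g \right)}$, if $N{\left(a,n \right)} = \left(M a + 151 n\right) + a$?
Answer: $-38795$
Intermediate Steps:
$N{\left(a,n \right)} = - 187 a + 151 n$ ($N{\left(a,n \right)} = \left(- 188 a + 151 n\right) + a = - 187 a + 151 n$)
$\left(-1466\right) \left(-16\right) + N{\left(215,g \right)} = \left(-1466\right) \left(-16\right) + \left(\left(-187\right) 215 + 151 \left(-146\right)\right) = 23456 - 62251 = -38795$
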